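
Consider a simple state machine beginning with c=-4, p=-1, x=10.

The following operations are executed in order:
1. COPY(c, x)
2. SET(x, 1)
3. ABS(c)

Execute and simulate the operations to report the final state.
{c: 10, p: -1, x: 1}

Step-by-step execution:
Initial: c=-4, p=-1, x=10
After step 1 (COPY(c, x)): c=10, p=-1, x=10
After step 2 (SET(x, 1)): c=10, p=-1, x=1
After step 3 (ABS(c)): c=10, p=-1, x=1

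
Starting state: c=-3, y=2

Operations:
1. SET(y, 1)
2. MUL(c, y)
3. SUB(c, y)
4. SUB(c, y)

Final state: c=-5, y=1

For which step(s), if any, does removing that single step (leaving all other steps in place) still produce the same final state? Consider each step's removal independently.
Step(s) 2

Testing removal of each single step:
Without step 1: final = c=-10, y=2 (different)
Without step 2: final = c=-5, y=1 (same)
Without step 3: final = c=-4, y=1 (different)
Without step 4: final = c=-4, y=1 (different)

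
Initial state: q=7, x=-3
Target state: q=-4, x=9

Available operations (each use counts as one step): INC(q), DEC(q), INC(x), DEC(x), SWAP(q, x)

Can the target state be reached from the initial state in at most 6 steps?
Yes

Path (4 steps): INC(q) → INC(q) → DEC(x) → SWAP(q, x)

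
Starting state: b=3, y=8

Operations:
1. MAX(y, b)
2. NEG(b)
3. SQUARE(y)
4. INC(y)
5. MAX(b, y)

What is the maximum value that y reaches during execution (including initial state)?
65

Values of y at each step:
Initial: y = 8
After step 1: y = 8
After step 2: y = 8
After step 3: y = 64
After step 4: y = 65 ← maximum
After step 5: y = 65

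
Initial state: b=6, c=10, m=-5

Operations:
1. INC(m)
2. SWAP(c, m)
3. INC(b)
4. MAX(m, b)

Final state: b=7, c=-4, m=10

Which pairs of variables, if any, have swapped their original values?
None

Comparing initial and final values:
b: 6 → 7
c: 10 → -4
m: -5 → 10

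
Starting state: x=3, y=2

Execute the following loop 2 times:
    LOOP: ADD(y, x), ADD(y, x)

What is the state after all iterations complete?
x=3, y=14

Iteration trace:
Start: x=3, y=2
After iteration 1: x=3, y=8
After iteration 2: x=3, y=14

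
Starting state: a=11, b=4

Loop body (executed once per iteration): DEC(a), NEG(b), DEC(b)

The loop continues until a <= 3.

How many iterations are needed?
8

Tracing iterations:
Initial: a=11, b=4
After iteration 1: a=10, b=-5
After iteration 2: a=9, b=4
After iteration 3: a=8, b=-5
After iteration 4: a=7, b=4
After iteration 5: a=6, b=-5
After iteration 6: a=5, b=4
After iteration 7: a=4, b=-5
After iteration 8: a=3, b=4
a <= 3 now holds, so the loop exits after 8 iterations.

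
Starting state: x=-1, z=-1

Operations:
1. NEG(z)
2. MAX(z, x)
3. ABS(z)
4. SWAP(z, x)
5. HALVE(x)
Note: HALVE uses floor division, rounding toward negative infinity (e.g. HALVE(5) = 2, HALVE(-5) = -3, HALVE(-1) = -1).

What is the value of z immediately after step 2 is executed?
z = 1

Tracing z through execution:
Initial: z = -1
After step 1 (NEG(z)): z = 1
After step 2 (MAX(z, x)): z = 1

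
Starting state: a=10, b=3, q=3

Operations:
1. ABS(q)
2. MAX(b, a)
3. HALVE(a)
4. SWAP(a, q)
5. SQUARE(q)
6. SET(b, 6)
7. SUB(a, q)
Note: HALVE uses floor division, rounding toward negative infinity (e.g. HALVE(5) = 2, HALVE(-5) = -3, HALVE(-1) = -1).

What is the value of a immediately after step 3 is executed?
a = 5

Tracing a through execution:
Initial: a = 10
After step 1 (ABS(q)): a = 10
After step 2 (MAX(b, a)): a = 10
After step 3 (HALVE(a)): a = 5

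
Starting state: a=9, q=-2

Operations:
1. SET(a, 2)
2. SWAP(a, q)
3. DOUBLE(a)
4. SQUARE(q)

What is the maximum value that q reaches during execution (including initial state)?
4

Values of q at each step:
Initial: q = -2
After step 1: q = -2
After step 2: q = 2
After step 3: q = 2
After step 4: q = 4 ← maximum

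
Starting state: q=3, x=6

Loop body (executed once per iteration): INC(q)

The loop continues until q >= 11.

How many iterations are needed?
8

Tracing iterations:
Initial: q=3, x=6
After iteration 1: q=4, x=6
After iteration 2: q=5, x=6
After iteration 3: q=6, x=6
After iteration 4: q=7, x=6
After iteration 5: q=8, x=6
After iteration 6: q=9, x=6
After iteration 7: q=10, x=6
After iteration 8: q=11, x=6
q >= 11 now holds, so the loop exits after 8 iterations.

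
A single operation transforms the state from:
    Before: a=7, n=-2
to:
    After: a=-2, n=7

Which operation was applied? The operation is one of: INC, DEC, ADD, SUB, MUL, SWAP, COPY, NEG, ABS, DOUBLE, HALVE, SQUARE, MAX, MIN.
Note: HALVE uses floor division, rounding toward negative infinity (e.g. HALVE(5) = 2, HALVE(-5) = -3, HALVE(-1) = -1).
SWAP(n, a)

Analyzing the change:
Before: a=7, n=-2
After: a=-2, n=7
Variable n changed from -2 to 7
Variable a changed from 7 to -2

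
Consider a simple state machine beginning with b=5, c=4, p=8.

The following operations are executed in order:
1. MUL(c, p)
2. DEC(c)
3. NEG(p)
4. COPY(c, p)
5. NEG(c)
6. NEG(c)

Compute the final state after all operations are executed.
{b: 5, c: -8, p: -8}

Step-by-step execution:
Initial: b=5, c=4, p=8
After step 1 (MUL(c, p)): b=5, c=32, p=8
After step 2 (DEC(c)): b=5, c=31, p=8
After step 3 (NEG(p)): b=5, c=31, p=-8
After step 4 (COPY(c, p)): b=5, c=-8, p=-8
After step 5 (NEG(c)): b=5, c=8, p=-8
After step 6 (NEG(c)): b=5, c=-8, p=-8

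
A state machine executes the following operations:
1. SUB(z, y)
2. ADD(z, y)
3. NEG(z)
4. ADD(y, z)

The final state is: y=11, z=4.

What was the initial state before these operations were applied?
y=7, z=-4

Working backwards:
Final state: y=11, z=4
Before step 4 (ADD(y, z)): y=7, z=4
Before step 3 (NEG(z)): y=7, z=-4
Before step 2 (ADD(z, y)): y=7, z=-11
Before step 1 (SUB(z, y)): y=7, z=-4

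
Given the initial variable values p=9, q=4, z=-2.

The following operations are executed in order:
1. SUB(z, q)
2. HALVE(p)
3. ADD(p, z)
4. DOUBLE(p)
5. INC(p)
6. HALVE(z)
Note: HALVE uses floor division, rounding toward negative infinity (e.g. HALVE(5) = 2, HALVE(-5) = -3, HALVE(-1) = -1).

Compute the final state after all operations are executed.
{p: -3, q: 4, z: -3}

Step-by-step execution:
Initial: p=9, q=4, z=-2
After step 1 (SUB(z, q)): p=9, q=4, z=-6
After step 2 (HALVE(p)): p=4, q=4, z=-6
After step 3 (ADD(p, z)): p=-2, q=4, z=-6
After step 4 (DOUBLE(p)): p=-4, q=4, z=-6
After step 5 (INC(p)): p=-3, q=4, z=-6
After step 6 (HALVE(z)): p=-3, q=4, z=-3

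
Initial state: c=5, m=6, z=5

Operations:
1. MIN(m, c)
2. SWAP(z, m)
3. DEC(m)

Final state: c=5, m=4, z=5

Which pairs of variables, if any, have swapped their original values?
None

Comparing initial and final values:
z: 5 → 5
c: 5 → 5
m: 6 → 4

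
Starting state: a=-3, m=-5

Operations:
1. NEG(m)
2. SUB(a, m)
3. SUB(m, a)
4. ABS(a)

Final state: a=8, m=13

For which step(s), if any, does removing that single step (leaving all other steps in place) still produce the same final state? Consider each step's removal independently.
None - removing any single step changes the final result

Testing removal of each single step:
Without step 1: final = a=2, m=-7 (different)
Without step 2: final = a=3, m=8 (different)
Without step 3: final = a=8, m=5 (different)
Without step 4: final = a=-8, m=13 (different)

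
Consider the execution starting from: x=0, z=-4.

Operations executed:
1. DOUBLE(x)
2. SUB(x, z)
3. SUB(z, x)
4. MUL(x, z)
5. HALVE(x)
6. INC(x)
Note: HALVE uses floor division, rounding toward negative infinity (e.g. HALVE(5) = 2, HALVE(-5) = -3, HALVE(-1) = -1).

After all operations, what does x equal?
x = -15

Tracing execution:
Step 1: DOUBLE(x) → x = 0
Step 2: SUB(x, z) → x = 4
Step 3: SUB(z, x) → x = 4
Step 4: MUL(x, z) → x = -32
Step 5: HALVE(x) → x = -16
Step 6: INC(x) → x = -15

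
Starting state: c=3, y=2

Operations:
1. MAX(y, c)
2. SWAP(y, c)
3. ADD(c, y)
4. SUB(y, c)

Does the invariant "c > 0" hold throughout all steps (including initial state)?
Yes

The invariant holds at every step.

State at each step:
Initial: c=3, y=2
After step 1: c=3, y=3
After step 2: c=3, y=3
After step 3: c=6, y=3
After step 4: c=6, y=-3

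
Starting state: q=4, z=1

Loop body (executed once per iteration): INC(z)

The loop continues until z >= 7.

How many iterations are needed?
6

Tracing iterations:
Initial: q=4, z=1
After iteration 1: q=4, z=2
After iteration 2: q=4, z=3
After iteration 3: q=4, z=4
After iteration 4: q=4, z=5
After iteration 5: q=4, z=6
After iteration 6: q=4, z=7
z >= 7 now holds, so the loop exits after 6 iterations.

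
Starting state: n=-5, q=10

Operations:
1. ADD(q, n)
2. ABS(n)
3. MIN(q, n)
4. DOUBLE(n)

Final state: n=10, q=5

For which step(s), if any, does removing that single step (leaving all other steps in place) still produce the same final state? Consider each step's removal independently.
Step(s) 1, 3

Testing removal of each single step:
Without step 1: final = n=10, q=5 (same)
Without step 2: final = n=-10, q=-5 (different)
Without step 3: final = n=10, q=5 (same)
Without step 4: final = n=5, q=5 (different)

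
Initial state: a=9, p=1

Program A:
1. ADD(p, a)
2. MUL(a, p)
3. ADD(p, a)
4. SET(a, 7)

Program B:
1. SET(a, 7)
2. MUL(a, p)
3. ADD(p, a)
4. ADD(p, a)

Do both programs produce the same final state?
No

Program A final state: a=7, p=100
Program B final state: a=7, p=15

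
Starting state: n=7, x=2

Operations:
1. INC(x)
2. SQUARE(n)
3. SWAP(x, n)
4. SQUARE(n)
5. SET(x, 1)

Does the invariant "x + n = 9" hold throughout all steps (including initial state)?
No, violated after step 1

The invariant is violated after step 1.

State at each step:
Initial: n=7, x=2
After step 1: n=7, x=3
After step 2: n=49, x=3
After step 3: n=3, x=49
After step 4: n=9, x=49
After step 5: n=9, x=1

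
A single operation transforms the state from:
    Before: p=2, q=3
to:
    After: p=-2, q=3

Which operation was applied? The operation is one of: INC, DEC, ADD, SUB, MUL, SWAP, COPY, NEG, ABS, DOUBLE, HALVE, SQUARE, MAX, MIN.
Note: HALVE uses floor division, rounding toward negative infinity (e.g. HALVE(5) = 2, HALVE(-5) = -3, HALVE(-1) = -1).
NEG(p)

Analyzing the change:
Before: p=2, q=3
After: p=-2, q=3
Variable p changed from 2 to -2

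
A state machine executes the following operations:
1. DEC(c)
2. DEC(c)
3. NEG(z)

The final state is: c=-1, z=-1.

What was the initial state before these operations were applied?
c=1, z=1

Working backwards:
Final state: c=-1, z=-1
Before step 3 (NEG(z)): c=-1, z=1
Before step 2 (DEC(c)): c=0, z=1
Before step 1 (DEC(c)): c=1, z=1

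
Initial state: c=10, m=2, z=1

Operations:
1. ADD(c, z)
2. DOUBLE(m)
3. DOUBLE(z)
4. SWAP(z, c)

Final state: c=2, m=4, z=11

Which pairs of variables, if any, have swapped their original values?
None

Comparing initial and final values:
z: 1 → 11
m: 2 → 4
c: 10 → 2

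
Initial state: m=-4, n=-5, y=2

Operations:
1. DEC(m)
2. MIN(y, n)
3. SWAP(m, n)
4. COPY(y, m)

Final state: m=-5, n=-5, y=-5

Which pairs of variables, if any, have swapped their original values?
None

Comparing initial and final values:
n: -5 → -5
m: -4 → -5
y: 2 → -5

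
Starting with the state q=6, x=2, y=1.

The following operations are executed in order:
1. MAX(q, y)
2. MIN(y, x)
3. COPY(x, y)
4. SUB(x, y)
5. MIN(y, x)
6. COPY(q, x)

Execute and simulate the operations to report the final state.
{q: 0, x: 0, y: 0}

Step-by-step execution:
Initial: q=6, x=2, y=1
After step 1 (MAX(q, y)): q=6, x=2, y=1
After step 2 (MIN(y, x)): q=6, x=2, y=1
After step 3 (COPY(x, y)): q=6, x=1, y=1
After step 4 (SUB(x, y)): q=6, x=0, y=1
After step 5 (MIN(y, x)): q=6, x=0, y=0
After step 6 (COPY(q, x)): q=0, x=0, y=0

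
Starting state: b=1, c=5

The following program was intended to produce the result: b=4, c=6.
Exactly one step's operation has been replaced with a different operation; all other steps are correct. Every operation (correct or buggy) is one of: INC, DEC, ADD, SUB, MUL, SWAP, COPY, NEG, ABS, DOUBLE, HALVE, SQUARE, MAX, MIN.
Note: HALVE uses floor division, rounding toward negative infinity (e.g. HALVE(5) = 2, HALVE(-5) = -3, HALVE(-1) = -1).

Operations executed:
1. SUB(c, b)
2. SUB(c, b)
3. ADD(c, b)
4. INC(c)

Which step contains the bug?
Step 2

Trace with buggy code:
Initial: b=1, c=5
After step 1: b=1, c=4
After step 2: b=1, c=3
After step 3: b=1, c=4
After step 4: b=1, c=5
Actual final b=1, c=5 ≠ expected b=4, c=6.
Step 2 is the only position where a single-operation replacement can produce the expected result.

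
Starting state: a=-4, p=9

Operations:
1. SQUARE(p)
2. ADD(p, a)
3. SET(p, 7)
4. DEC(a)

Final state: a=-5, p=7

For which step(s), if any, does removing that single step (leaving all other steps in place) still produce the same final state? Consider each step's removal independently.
Step(s) 1, 2

Testing removal of each single step:
Without step 1: final = a=-5, p=7 (same)
Without step 2: final = a=-5, p=7 (same)
Without step 3: final = a=-5, p=77 (different)
Without step 4: final = a=-4, p=7 (different)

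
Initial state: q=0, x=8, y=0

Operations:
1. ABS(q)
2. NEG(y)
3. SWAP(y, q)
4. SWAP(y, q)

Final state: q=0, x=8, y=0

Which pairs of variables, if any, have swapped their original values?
None

Comparing initial and final values:
x: 8 → 8
q: 0 → 0
y: 0 → 0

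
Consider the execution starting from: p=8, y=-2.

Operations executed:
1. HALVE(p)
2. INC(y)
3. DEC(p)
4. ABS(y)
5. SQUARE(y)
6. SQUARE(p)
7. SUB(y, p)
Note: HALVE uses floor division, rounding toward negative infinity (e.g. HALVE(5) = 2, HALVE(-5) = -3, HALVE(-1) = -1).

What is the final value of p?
p = 9

Tracing execution:
Step 1: HALVE(p) → p = 4
Step 2: INC(y) → p = 4
Step 3: DEC(p) → p = 3
Step 4: ABS(y) → p = 3
Step 5: SQUARE(y) → p = 3
Step 6: SQUARE(p) → p = 9
Step 7: SUB(y, p) → p = 9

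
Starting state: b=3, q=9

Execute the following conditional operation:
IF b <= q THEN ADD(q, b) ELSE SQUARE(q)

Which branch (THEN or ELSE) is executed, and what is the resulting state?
Branch: THEN, Final state: b=3, q=12

Evaluating condition: b <= q
b = 3, q = 9
Condition is True, so THEN branch executes
After ADD(q, b): b=3, q=12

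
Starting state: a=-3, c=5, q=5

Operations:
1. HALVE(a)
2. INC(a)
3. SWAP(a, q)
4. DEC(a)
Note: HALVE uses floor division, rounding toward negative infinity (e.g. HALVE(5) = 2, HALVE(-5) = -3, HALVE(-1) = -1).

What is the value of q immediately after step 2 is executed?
q = 5

Tracing q through execution:
Initial: q = 5
After step 1 (HALVE(a)): q = 5
After step 2 (INC(a)): q = 5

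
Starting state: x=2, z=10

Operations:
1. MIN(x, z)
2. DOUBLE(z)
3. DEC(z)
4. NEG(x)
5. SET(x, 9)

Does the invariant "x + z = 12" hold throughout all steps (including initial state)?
No, violated after step 2

The invariant is violated after step 2.

State at each step:
Initial: x=2, z=10
After step 1: x=2, z=10
After step 2: x=2, z=20
After step 3: x=2, z=19
After step 4: x=-2, z=19
After step 5: x=9, z=19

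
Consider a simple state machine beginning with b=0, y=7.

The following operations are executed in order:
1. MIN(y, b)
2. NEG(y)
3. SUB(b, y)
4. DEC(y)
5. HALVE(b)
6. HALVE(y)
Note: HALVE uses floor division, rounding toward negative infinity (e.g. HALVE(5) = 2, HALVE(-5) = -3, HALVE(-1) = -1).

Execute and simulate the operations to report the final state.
{b: 0, y: -1}

Step-by-step execution:
Initial: b=0, y=7
After step 1 (MIN(y, b)): b=0, y=0
After step 2 (NEG(y)): b=0, y=0
After step 3 (SUB(b, y)): b=0, y=0
After step 4 (DEC(y)): b=0, y=-1
After step 5 (HALVE(b)): b=0, y=-1
After step 6 (HALVE(y)): b=0, y=-1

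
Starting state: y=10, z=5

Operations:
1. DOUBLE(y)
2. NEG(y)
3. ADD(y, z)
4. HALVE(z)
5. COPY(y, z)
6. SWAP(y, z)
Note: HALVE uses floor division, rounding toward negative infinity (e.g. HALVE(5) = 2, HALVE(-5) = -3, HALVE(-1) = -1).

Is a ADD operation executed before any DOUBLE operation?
No

First ADD: step 3
First DOUBLE: step 1
Since 3 > 1, DOUBLE comes first.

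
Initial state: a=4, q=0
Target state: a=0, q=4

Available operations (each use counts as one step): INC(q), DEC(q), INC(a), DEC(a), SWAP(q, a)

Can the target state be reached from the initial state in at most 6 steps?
Yes

Path (1 step): SWAP(q, a)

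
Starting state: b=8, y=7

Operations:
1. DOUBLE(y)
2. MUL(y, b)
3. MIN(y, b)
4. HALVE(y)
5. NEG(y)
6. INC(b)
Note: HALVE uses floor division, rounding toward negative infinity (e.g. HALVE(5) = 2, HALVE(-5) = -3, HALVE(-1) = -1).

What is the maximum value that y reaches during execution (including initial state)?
112

Values of y at each step:
Initial: y = 7
After step 1: y = 14
After step 2: y = 112 ← maximum
After step 3: y = 8
After step 4: y = 4
After step 5: y = -4
After step 6: y = -4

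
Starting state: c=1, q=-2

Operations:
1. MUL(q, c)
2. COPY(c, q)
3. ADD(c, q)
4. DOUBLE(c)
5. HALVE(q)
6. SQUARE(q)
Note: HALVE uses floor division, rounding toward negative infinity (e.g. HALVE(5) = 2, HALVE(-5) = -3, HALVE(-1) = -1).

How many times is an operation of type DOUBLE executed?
1

Counting DOUBLE operations:
Step 4: DOUBLE(c) ← DOUBLE
Total: 1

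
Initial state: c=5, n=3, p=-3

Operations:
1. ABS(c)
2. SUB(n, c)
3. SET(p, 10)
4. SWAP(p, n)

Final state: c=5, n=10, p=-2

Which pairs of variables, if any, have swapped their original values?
None

Comparing initial and final values:
p: -3 → -2
n: 3 → 10
c: 5 → 5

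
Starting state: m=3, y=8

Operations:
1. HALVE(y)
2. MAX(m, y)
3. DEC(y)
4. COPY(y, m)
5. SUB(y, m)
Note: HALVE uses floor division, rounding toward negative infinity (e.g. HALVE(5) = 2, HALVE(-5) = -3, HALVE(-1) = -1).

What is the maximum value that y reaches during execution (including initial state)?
8

Values of y at each step:
Initial: y = 8 ← maximum
After step 1: y = 4
After step 2: y = 4
After step 3: y = 3
After step 4: y = 4
After step 5: y = 0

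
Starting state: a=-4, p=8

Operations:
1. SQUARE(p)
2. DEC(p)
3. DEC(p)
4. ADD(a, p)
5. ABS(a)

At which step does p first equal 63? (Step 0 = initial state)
Step 2

Tracing p:
Initial: p = 8
After step 1: p = 64
After step 2: p = 63 ← first occurrence
After step 3: p = 62
After step 4: p = 62
After step 5: p = 62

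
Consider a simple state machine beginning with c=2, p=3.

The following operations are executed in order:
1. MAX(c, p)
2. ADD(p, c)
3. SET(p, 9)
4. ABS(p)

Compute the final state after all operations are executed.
{c: 3, p: 9}

Step-by-step execution:
Initial: c=2, p=3
After step 1 (MAX(c, p)): c=3, p=3
After step 2 (ADD(p, c)): c=3, p=6
After step 3 (SET(p, 9)): c=3, p=9
After step 4 (ABS(p)): c=3, p=9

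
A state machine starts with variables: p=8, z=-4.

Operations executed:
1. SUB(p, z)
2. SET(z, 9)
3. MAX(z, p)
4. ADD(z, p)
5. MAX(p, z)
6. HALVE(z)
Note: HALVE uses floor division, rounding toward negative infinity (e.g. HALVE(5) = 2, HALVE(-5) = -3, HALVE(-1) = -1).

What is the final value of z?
z = 12

Tracing execution:
Step 1: SUB(p, z) → z = -4
Step 2: SET(z, 9) → z = 9
Step 3: MAX(z, p) → z = 12
Step 4: ADD(z, p) → z = 24
Step 5: MAX(p, z) → z = 24
Step 6: HALVE(z) → z = 12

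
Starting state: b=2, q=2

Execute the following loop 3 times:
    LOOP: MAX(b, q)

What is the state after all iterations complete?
b=2, q=2

Iteration trace:
Start: b=2, q=2
After iteration 1: b=2, q=2
After iteration 2: b=2, q=2
After iteration 3: b=2, q=2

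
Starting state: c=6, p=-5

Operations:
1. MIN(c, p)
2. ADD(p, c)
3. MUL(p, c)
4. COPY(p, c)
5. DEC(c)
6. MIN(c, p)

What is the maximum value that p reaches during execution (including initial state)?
50

Values of p at each step:
Initial: p = -5
After step 1: p = -5
After step 2: p = -10
After step 3: p = 50 ← maximum
After step 4: p = -5
After step 5: p = -5
After step 6: p = -5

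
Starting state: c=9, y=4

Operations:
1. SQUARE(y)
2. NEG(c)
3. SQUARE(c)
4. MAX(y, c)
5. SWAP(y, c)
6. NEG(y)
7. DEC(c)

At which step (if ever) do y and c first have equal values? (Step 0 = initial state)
Step 4

y and c first become equal after step 4.

Comparing values at each step:
Initial: y=4, c=9
After step 1: y=16, c=9
After step 2: y=16, c=-9
After step 3: y=16, c=81
After step 4: y=81, c=81 ← equal!
After step 5: y=81, c=81 ← equal!
After step 6: y=-81, c=81
After step 7: y=-81, c=80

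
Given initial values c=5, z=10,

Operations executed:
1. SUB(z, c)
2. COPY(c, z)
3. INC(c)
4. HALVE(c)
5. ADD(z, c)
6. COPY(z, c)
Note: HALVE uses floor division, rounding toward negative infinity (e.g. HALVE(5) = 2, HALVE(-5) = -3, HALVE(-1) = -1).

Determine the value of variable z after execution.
z = 3

Tracing execution:
Step 1: SUB(z, c) → z = 5
Step 2: COPY(c, z) → z = 5
Step 3: INC(c) → z = 5
Step 4: HALVE(c) → z = 5
Step 5: ADD(z, c) → z = 8
Step 6: COPY(z, c) → z = 3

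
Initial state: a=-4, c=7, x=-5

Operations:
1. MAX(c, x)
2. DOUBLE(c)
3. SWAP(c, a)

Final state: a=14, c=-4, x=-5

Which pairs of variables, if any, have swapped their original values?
None

Comparing initial and final values:
a: -4 → 14
c: 7 → -4
x: -5 → -5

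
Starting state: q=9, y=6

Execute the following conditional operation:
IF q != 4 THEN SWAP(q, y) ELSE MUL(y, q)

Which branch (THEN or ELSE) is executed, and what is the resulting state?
Branch: THEN, Final state: q=6, y=9

Evaluating condition: q != 4
q = 9
Condition is True, so THEN branch executes
After SWAP(q, y): q=6, y=9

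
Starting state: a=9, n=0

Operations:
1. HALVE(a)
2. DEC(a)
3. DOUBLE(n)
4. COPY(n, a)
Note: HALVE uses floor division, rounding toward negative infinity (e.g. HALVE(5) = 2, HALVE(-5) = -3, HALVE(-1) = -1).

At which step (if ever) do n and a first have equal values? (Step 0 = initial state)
Step 4

n and a first become equal after step 4.

Comparing values at each step:
Initial: n=0, a=9
After step 1: n=0, a=4
After step 2: n=0, a=3
After step 3: n=0, a=3
After step 4: n=3, a=3 ← equal!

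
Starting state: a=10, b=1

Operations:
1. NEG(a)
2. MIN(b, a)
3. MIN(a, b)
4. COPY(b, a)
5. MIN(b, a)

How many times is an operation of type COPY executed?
1

Counting COPY operations:
Step 4: COPY(b, a) ← COPY
Total: 1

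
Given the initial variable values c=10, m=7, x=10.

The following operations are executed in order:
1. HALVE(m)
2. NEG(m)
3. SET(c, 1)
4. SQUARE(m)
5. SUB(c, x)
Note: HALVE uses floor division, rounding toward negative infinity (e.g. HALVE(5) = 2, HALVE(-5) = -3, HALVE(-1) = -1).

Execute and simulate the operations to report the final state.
{c: -9, m: 9, x: 10}

Step-by-step execution:
Initial: c=10, m=7, x=10
After step 1 (HALVE(m)): c=10, m=3, x=10
After step 2 (NEG(m)): c=10, m=-3, x=10
After step 3 (SET(c, 1)): c=1, m=-3, x=10
After step 4 (SQUARE(m)): c=1, m=9, x=10
After step 5 (SUB(c, x)): c=-9, m=9, x=10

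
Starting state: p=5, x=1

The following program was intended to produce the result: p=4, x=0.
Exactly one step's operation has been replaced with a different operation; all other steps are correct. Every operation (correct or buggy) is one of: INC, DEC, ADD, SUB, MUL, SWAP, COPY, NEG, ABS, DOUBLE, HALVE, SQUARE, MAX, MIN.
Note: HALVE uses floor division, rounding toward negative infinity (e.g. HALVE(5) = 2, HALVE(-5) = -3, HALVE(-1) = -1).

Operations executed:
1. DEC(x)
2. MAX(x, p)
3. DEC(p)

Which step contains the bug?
Step 2

Trace with buggy code:
Initial: p=5, x=1
After step 1: p=5, x=0
After step 2: p=5, x=5
After step 3: p=4, x=5
Actual final p=4, x=5 ≠ expected p=4, x=0.
Step 2 is the only position where a single-operation replacement can produce the expected result.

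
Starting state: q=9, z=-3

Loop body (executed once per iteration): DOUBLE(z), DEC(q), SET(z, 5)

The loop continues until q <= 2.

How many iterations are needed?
7

Tracing iterations:
Initial: q=9, z=-3
After iteration 1: q=8, z=5
After iteration 2: q=7, z=5
After iteration 3: q=6, z=5
After iteration 4: q=5, z=5
After iteration 5: q=4, z=5
After iteration 6: q=3, z=5
After iteration 7: q=2, z=5
q <= 2 now holds, so the loop exits after 7 iterations.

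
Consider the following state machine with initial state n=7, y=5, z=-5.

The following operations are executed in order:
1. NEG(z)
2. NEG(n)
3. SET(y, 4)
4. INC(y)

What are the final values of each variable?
{n: -7, y: 5, z: 5}

Step-by-step execution:
Initial: n=7, y=5, z=-5
After step 1 (NEG(z)): n=7, y=5, z=5
After step 2 (NEG(n)): n=-7, y=5, z=5
After step 3 (SET(y, 4)): n=-7, y=4, z=5
After step 4 (INC(y)): n=-7, y=5, z=5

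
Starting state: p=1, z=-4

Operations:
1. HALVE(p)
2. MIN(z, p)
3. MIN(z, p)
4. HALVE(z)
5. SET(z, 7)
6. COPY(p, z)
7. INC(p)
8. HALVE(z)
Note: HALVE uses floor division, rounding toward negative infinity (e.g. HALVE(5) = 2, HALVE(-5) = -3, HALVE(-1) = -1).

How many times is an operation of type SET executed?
1

Counting SET operations:
Step 5: SET(z, 7) ← SET
Total: 1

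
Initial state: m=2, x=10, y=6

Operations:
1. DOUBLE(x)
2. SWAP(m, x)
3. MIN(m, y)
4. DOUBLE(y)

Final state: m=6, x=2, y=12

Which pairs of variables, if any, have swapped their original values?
None

Comparing initial and final values:
m: 2 → 6
y: 6 → 12
x: 10 → 2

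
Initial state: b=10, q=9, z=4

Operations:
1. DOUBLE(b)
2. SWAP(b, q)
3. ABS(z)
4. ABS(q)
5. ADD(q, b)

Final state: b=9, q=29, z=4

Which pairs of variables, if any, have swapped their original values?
None

Comparing initial and final values:
q: 9 → 29
b: 10 → 9
z: 4 → 4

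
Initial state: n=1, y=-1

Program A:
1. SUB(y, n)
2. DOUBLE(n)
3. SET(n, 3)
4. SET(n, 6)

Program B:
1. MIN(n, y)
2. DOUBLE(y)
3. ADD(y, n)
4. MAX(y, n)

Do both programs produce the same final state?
No

Program A final state: n=6, y=-2
Program B final state: n=-1, y=-1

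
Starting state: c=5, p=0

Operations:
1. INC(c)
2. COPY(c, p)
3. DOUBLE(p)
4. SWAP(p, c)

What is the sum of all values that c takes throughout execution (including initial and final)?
11

Values of c at each step:
Initial: c = 5
After step 1: c = 6
After step 2: c = 0
After step 3: c = 0
After step 4: c = 0
Sum = 5 + 6 + 0 + 0 + 0 = 11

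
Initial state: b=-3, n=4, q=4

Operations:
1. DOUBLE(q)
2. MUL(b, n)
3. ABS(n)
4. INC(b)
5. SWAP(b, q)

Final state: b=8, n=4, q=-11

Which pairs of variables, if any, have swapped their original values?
None

Comparing initial and final values:
n: 4 → 4
q: 4 → -11
b: -3 → 8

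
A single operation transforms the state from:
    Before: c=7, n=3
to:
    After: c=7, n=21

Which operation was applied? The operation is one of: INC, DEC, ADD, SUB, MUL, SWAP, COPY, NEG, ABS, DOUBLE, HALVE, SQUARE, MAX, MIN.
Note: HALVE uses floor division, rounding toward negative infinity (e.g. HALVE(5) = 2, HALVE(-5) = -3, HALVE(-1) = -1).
MUL(n, c)

Analyzing the change:
Before: c=7, n=3
After: c=7, n=21
Variable n changed from 3 to 21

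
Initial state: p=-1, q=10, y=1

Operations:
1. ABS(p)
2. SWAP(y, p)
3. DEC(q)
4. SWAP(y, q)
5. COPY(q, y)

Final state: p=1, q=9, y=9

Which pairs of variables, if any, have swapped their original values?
None

Comparing initial and final values:
y: 1 → 9
p: -1 → 1
q: 10 → 9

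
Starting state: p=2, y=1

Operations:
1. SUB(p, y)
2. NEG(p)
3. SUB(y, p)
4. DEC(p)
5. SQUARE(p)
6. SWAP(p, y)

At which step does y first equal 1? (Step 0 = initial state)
Step 0

Tracing y:
Initial: y = 1 ← first occurrence
After step 1: y = 1
After step 2: y = 1
After step 3: y = 2
After step 4: y = 2
After step 5: y = 2
After step 6: y = 4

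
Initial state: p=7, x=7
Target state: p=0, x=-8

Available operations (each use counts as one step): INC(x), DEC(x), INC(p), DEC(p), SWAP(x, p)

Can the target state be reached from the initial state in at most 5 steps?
No

The target state cannot be reached within 5 steps.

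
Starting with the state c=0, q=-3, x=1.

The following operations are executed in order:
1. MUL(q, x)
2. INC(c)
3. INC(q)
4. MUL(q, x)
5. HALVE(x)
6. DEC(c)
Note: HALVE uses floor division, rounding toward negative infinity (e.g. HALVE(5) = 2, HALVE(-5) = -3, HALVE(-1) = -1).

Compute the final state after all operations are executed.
{c: 0, q: -2, x: 0}

Step-by-step execution:
Initial: c=0, q=-3, x=1
After step 1 (MUL(q, x)): c=0, q=-3, x=1
After step 2 (INC(c)): c=1, q=-3, x=1
After step 3 (INC(q)): c=1, q=-2, x=1
After step 4 (MUL(q, x)): c=1, q=-2, x=1
After step 5 (HALVE(x)): c=1, q=-2, x=0
After step 6 (DEC(c)): c=0, q=-2, x=0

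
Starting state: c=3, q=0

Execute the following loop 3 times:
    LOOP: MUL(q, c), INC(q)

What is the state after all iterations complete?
c=3, q=13

Iteration trace:
Start: c=3, q=0
After iteration 1: c=3, q=1
After iteration 2: c=3, q=4
After iteration 3: c=3, q=13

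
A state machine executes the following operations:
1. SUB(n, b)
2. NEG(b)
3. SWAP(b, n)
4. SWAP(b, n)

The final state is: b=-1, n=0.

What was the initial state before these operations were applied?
b=1, n=1

Working backwards:
Final state: b=-1, n=0
Before step 4 (SWAP(b, n)): b=0, n=-1
Before step 3 (SWAP(b, n)): b=-1, n=0
Before step 2 (NEG(b)): b=1, n=0
Before step 1 (SUB(n, b)): b=1, n=1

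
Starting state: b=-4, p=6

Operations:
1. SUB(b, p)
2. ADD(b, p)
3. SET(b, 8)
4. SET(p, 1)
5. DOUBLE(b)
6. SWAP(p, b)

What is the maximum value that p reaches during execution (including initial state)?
16

Values of p at each step:
Initial: p = 6
After step 1: p = 6
After step 2: p = 6
After step 3: p = 6
After step 4: p = 1
After step 5: p = 1
After step 6: p = 16 ← maximum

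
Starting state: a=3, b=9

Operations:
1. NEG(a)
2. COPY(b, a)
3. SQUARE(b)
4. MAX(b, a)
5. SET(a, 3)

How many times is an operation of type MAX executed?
1

Counting MAX operations:
Step 4: MAX(b, a) ← MAX
Total: 1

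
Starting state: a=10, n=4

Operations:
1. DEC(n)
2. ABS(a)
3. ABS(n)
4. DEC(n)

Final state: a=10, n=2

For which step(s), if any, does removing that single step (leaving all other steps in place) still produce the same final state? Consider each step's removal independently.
Step(s) 2, 3

Testing removal of each single step:
Without step 1: final = a=10, n=3 (different)
Without step 2: final = a=10, n=2 (same)
Without step 3: final = a=10, n=2 (same)
Without step 4: final = a=10, n=3 (different)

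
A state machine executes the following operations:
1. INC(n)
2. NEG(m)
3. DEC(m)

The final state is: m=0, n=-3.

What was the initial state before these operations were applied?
m=-1, n=-4

Working backwards:
Final state: m=0, n=-3
Before step 3 (DEC(m)): m=1, n=-3
Before step 2 (NEG(m)): m=-1, n=-3
Before step 1 (INC(n)): m=-1, n=-4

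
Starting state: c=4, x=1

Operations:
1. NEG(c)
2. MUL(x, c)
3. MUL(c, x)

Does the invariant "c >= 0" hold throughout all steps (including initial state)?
No, violated after step 1

The invariant is violated after step 1.

State at each step:
Initial: c=4, x=1
After step 1: c=-4, x=1
After step 2: c=-4, x=-4
After step 3: c=16, x=-4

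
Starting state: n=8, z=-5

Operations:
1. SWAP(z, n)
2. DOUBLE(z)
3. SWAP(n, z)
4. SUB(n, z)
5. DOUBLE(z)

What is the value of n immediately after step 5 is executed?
n = 21

Tracing n through execution:
Initial: n = 8
After step 1 (SWAP(z, n)): n = -5
After step 2 (DOUBLE(z)): n = -5
After step 3 (SWAP(n, z)): n = 16
After step 4 (SUB(n, z)): n = 21
After step 5 (DOUBLE(z)): n = 21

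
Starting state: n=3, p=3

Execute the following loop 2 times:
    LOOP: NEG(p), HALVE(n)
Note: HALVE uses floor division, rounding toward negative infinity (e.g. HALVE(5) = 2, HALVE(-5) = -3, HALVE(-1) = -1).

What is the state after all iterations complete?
n=0, p=3

Iteration trace:
Start: n=3, p=3
After iteration 1: n=1, p=-3
After iteration 2: n=0, p=3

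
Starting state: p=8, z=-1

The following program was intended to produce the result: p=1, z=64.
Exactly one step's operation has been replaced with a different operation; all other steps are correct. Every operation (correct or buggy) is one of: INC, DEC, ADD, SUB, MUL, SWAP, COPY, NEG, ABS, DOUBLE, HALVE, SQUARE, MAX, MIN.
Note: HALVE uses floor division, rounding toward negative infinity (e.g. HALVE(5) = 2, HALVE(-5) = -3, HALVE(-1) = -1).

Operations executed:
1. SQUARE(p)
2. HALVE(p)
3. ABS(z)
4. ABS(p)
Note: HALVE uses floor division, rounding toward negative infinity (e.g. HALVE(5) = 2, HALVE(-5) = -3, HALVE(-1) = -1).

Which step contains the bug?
Step 2

Trace with buggy code:
Initial: p=8, z=-1
After step 1: p=64, z=-1
After step 2: p=32, z=-1
After step 3: p=32, z=1
After step 4: p=32, z=1
Actual final p=32, z=1 ≠ expected p=1, z=64.
Step 2 is the only position where a single-operation replacement can produce the expected result.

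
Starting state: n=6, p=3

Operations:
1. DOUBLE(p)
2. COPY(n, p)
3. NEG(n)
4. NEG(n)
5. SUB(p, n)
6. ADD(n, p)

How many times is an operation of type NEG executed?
2

Counting NEG operations:
Step 3: NEG(n) ← NEG
Step 4: NEG(n) ← NEG
Total: 2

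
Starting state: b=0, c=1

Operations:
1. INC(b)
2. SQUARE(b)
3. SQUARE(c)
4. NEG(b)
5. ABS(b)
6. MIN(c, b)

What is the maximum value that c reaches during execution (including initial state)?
1

Values of c at each step:
Initial: c = 1 ← maximum
After step 1: c = 1
After step 2: c = 1
After step 3: c = 1
After step 4: c = 1
After step 5: c = 1
After step 6: c = 1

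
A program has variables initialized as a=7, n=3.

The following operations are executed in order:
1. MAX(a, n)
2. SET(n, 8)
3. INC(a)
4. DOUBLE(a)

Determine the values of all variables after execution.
{a: 16, n: 8}

Step-by-step execution:
Initial: a=7, n=3
After step 1 (MAX(a, n)): a=7, n=3
After step 2 (SET(n, 8)): a=7, n=8
After step 3 (INC(a)): a=8, n=8
After step 4 (DOUBLE(a)): a=16, n=8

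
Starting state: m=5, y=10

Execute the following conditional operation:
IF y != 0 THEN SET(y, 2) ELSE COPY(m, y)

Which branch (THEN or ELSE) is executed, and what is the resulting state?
Branch: THEN, Final state: m=5, y=2

Evaluating condition: y != 0
y = 10
Condition is True, so THEN branch executes
After SET(y, 2): m=5, y=2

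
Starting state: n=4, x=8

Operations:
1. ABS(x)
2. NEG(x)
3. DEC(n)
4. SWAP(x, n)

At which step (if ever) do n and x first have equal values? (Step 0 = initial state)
Never

n and x never become equal during execution.

Comparing values at each step:
Initial: n=4, x=8
After step 1: n=4, x=8
After step 2: n=4, x=-8
After step 3: n=3, x=-8
After step 4: n=-8, x=3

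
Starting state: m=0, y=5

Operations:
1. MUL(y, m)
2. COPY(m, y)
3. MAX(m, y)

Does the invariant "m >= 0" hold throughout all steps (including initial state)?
Yes

The invariant holds at every step.

State at each step:
Initial: m=0, y=5
After step 1: m=0, y=0
After step 2: m=0, y=0
After step 3: m=0, y=0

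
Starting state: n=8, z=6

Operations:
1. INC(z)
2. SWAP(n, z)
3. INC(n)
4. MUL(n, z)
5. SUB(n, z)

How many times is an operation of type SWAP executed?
1

Counting SWAP operations:
Step 2: SWAP(n, z) ← SWAP
Total: 1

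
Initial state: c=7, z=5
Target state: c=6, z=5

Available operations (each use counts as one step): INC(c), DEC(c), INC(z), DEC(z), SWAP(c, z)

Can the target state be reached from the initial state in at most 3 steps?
Yes

Path (1 step): DEC(c)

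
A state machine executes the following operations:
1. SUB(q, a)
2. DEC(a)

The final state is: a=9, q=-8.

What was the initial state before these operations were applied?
a=10, q=2

Working backwards:
Final state: a=9, q=-8
Before step 2 (DEC(a)): a=10, q=-8
Before step 1 (SUB(q, a)): a=10, q=2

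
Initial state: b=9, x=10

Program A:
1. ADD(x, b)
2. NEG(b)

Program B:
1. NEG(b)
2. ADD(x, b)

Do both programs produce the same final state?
No

Program A final state: b=-9, x=19
Program B final state: b=-9, x=1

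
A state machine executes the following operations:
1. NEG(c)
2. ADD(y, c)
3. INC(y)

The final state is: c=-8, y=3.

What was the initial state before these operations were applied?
c=8, y=10

Working backwards:
Final state: c=-8, y=3
Before step 3 (INC(y)): c=-8, y=2
Before step 2 (ADD(y, c)): c=-8, y=10
Before step 1 (NEG(c)): c=8, y=10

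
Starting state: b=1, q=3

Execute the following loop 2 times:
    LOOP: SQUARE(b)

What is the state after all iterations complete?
b=1, q=3

Iteration trace:
Start: b=1, q=3
After iteration 1: b=1, q=3
After iteration 2: b=1, q=3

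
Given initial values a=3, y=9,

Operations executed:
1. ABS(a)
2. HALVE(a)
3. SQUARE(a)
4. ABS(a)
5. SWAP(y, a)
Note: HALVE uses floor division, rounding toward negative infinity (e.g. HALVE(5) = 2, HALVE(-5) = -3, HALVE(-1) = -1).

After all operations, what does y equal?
y = 1

Tracing execution:
Step 1: ABS(a) → y = 9
Step 2: HALVE(a) → y = 9
Step 3: SQUARE(a) → y = 9
Step 4: ABS(a) → y = 9
Step 5: SWAP(y, a) → y = 1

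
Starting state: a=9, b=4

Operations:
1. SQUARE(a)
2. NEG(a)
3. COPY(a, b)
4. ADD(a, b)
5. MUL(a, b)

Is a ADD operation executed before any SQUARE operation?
No

First ADD: step 4
First SQUARE: step 1
Since 4 > 1, SQUARE comes first.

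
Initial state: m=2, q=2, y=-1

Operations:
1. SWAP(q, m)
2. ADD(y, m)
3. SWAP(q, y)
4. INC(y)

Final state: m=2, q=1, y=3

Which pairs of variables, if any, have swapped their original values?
None

Comparing initial and final values:
q: 2 → 1
m: 2 → 2
y: -1 → 3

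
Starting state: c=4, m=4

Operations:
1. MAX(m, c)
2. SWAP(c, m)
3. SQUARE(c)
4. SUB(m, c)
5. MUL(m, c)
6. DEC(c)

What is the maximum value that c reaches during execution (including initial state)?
16

Values of c at each step:
Initial: c = 4
After step 1: c = 4
After step 2: c = 4
After step 3: c = 16 ← maximum
After step 4: c = 16
After step 5: c = 16
After step 6: c = 15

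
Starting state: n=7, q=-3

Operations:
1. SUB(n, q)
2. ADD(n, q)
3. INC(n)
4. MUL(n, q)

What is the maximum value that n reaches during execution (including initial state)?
10

Values of n at each step:
Initial: n = 7
After step 1: n = 10 ← maximum
After step 2: n = 7
After step 3: n = 8
After step 4: n = -24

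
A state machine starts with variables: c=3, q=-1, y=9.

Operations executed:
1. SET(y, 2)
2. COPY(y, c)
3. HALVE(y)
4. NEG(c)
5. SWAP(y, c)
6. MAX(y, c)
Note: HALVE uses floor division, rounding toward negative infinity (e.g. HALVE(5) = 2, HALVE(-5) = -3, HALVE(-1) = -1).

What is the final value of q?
q = -1

Tracing execution:
Step 1: SET(y, 2) → q = -1
Step 2: COPY(y, c) → q = -1
Step 3: HALVE(y) → q = -1
Step 4: NEG(c) → q = -1
Step 5: SWAP(y, c) → q = -1
Step 6: MAX(y, c) → q = -1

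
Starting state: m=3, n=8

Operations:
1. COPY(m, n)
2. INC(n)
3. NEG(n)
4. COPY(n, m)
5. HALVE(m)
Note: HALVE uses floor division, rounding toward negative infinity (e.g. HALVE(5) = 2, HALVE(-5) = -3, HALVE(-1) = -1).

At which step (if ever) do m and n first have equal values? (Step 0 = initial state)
Step 1

m and n first become equal after step 1.

Comparing values at each step:
Initial: m=3, n=8
After step 1: m=8, n=8 ← equal!
After step 2: m=8, n=9
After step 3: m=8, n=-9
After step 4: m=8, n=8 ← equal!
After step 5: m=4, n=8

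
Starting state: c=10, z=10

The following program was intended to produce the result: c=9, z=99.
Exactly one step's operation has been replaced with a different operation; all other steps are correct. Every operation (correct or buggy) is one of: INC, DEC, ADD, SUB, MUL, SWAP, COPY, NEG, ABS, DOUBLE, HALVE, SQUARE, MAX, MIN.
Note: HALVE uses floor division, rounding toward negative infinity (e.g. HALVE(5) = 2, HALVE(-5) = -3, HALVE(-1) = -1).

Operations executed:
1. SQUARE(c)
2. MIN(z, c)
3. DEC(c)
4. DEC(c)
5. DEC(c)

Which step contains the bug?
Step 4

Trace with buggy code:
Initial: c=10, z=10
After step 1: c=100, z=10
After step 2: c=100, z=10
After step 3: c=99, z=10
After step 4: c=98, z=10
After step 5: c=97, z=10
Actual final c=97, z=10 ≠ expected c=9, z=99.
Step 4 is the only position where a single-operation replacement can produce the expected result.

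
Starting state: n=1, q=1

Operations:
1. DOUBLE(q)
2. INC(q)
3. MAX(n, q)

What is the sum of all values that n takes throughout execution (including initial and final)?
6

Values of n at each step:
Initial: n = 1
After step 1: n = 1
After step 2: n = 1
After step 3: n = 3
Sum = 1 + 1 + 1 + 3 = 6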